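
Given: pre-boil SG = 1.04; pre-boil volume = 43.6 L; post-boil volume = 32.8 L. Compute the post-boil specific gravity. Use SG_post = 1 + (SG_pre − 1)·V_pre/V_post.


pts_pre = (1.04 − 1)·1000 = 40.0000
pts_post = 40.0000·43.6/32.8 = 53.1707
SG_post = 1 + 53.1707/1000

1.0532


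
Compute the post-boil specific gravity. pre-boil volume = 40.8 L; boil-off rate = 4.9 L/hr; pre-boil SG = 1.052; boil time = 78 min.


V_post = V_pre − rate·(t/60);  SG_post = 1 + (SG_pre−1)·V_pre/V_post
V_post = 40.8 − 4.9·(78/60) = 34.4300
SG_post = 1 + (1.052 − 1)·40.8/34.4300

1.0616


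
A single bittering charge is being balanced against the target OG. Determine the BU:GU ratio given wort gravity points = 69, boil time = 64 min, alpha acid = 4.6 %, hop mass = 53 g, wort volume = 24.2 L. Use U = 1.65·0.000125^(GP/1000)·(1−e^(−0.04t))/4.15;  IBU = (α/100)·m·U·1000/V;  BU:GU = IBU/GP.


U = 1.65·0.000125^(69/1000)·(1−e^(−0.04·64))/4.15 = 0.1973
IBU = (4.6/100)·53·0.1973·1000/24.2 = 19.8792
BU:GU = 19.8792/69

0.2881


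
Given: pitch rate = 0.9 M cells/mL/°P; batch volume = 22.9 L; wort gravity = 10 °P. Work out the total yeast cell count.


cells (billions) = rate · V_L · °P
cells = 0.9 · 22.9 · 10

206.1000 billion cells


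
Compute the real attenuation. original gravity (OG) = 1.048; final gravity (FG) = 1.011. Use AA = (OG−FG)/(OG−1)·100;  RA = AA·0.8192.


AA = (1.048 − 1.011)/(1.048 − 1)·100 = 77.0833
RA = 77.0833·0.8192

63.1467 %


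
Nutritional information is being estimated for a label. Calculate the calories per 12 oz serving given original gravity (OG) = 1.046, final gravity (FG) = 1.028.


ABW = (OG−FG)·131.25·0.79/FG;  °P = 259 − 259/SG (for OG→OE and FG→AE);  RE = 0.1808·OE + 0.8192·AE;  Cal = (6.9·ABW + 4·(RE−0.1))·FG·3.55
ABW = (1.046 − 1.028)·131.25·0.79/1.028 = 1.8155
OE = 259 − 259/1.046 = 11.3901 °P
AE = 259 − 259/1.028 = 7.0545 °P
RE = 0.1808·11.3901 + 0.8192·7.0545 = 7.8383 °P
Cal = (6.9·1.8155 + 4·(7.8383−0.1))·1.028·3.55

158.6782 kcal


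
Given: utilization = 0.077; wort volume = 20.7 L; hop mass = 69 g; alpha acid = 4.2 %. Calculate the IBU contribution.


IBU = (α/100)·mass·U·1000 / V
IBU = (4.2/100)·69·0.077·1000 / 20.7

10.7800 IBU


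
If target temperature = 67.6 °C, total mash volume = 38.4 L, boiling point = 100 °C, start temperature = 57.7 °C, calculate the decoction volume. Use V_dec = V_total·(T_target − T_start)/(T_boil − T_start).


V_dec = 38.4·(67.6 − 57.7)/(100 − 57.7)

8.9872 L


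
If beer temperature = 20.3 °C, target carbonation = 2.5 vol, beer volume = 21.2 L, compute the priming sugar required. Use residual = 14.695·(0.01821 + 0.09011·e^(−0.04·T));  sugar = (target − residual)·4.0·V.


residual = 14.695·(0.01821 + 0.09011·e^(−0.04·20.3)) = 0.8555
sugar = (2.5 − 0.8555)·4.0·21.2

139.4549 g


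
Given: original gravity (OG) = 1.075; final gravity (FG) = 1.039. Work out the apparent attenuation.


AA = (OG − FG)/(OG − 1) · 100
AA = (1.075 − 1.039)/(1.075 − 1) · 100

48.0000 %


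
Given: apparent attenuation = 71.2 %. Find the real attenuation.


RA = AA · 0.8192
RA = 71.2 · 0.8192

58.3270 %


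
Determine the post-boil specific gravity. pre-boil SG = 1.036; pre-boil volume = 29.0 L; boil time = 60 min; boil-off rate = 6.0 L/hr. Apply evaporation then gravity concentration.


V_post = V_pre − rate·(t/60);  SG_post = 1 + (SG_pre−1)·V_pre/V_post
V_post = 29.0 − 6.0·(60/60) = 23.0000
SG_post = 1 + (1.036 − 1)·29.0/23.0000

1.0454


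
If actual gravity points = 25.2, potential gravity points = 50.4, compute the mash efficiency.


efficiency = actual / potential × 100
efficiency = 25.2 / 50.4 × 100

50.0000 %


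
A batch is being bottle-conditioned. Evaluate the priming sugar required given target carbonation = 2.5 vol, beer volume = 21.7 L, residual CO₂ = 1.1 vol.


sugar = (target − residual)·4.0·V
sugar = (2.5 − 1.1)·4.0·21.7

121.5200 g


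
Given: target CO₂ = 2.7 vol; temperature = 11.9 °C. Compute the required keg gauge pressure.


psi = vols/(0.01821 + 0.09011·e^(−0.04·T)) − 14.695
psi = 2.7/(0.01821 + 0.09011·e^(−0.04·11.9)) − 14.695

21.6970 psi


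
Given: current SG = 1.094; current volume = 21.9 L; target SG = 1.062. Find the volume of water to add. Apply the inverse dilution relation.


V_water = V·((SG_curr − 1)/(SG_target − 1) − 1)
V_water = 21.9·((1.094 − 1)/(1.062 − 1) − 1)

11.3032 L


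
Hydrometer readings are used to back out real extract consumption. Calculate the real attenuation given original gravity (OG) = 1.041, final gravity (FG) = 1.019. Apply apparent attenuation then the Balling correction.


AA = (OG−FG)/(OG−1)·100;  RA = AA·0.8192
AA = (1.041 − 1.019)/(1.041 − 1)·100 = 53.6585
RA = 53.6585·0.8192

43.9571 %


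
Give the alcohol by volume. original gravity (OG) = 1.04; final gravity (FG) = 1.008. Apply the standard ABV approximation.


ABV = (OG − FG) · 131.25
ABV = (1.04 − 1.008) · 131.25

4.2000 % ABV


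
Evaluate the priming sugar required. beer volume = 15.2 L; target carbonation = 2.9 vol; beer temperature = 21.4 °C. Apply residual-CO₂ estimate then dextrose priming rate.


residual = 14.695·(0.01821 + 0.09011·e^(−0.04·T));  sugar = (target − residual)·4.0·V
residual = 14.695·(0.01821 + 0.09011·e^(−0.04·21.4)) = 0.8302
sugar = (2.9 − 0.8302)·4.0·15.2

125.8451 g


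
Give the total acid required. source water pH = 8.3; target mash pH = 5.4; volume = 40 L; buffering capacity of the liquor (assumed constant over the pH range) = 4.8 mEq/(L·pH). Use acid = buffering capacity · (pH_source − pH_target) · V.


acid = 4.8 · (8.3 − 5.4) · 40

556.8000 mEq


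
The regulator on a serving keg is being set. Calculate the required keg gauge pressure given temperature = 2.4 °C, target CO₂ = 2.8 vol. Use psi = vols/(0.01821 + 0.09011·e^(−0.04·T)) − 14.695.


psi = 2.8/(0.01821 + 0.09011·e^(−0.04·2.4)) − 14.695

13.2849 psi


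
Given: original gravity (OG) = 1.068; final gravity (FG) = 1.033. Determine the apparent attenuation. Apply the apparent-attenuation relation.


AA = (OG − FG)/(OG − 1) · 100
AA = (1.068 − 1.033)/(1.068 − 1) · 100

51.4706 %


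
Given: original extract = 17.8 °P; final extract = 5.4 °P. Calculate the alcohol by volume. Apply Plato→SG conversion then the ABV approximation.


SG = 259/(259 − P);  ABV = (OG − FG)·131.25
OG = 259/(259 − 17.8) = 1.0738
FG = 259/(259 − 5.4) = 1.0213
ABV = (1.0738 − 1.0213)·131.25

6.8912 % ABV


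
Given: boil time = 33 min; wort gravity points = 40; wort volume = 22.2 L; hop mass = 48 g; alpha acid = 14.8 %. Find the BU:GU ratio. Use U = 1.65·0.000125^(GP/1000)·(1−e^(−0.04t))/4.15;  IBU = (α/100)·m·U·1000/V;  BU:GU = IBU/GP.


U = 1.65·0.000125^(40/1000)·(1−e^(−0.04·33))/4.15 = 0.2034
IBU = (14.8/100)·48·0.2034·1000/22.2 = 65.0858
BU:GU = 65.0858/40

1.6271


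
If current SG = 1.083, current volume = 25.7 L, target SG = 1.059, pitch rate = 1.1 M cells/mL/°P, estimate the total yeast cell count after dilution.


V_w = V·((SG_c−1)/(SG_t−1)−1);  °P = 259 − 259/SG_t;  cells = rate·(V+V_w)·°P
V_w = 25.7·((1.083−1)/(1.059−1)−1) = 10.4542
V_final = 25.7 + 10.4542 = 36.1542
°P = 259 − 259/1.059 = 14.4297
cells = 1.1·36.1542·14.4297

573.8623 billion cells


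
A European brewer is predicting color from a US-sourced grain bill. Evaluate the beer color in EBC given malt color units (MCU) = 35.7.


SRM = 1.4922·MCU^0.6859;  EBC = SRM·1.97
SRM = 1.4922·35.7^0.6859 = 17.3301
EBC = 17.3301·1.97

34.1404 EBC


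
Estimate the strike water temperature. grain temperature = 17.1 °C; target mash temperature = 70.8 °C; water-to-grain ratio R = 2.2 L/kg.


T_strike = (0.41/R)·(T_mash − T_grain) + T_mash
T_strike = (0.41/2.2)·(70.8 − 17.1) + 70.8

80.8077 °C


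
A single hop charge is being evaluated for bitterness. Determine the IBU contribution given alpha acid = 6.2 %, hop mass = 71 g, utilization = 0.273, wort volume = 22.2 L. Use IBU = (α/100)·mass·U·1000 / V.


IBU = (6.2/100)·71·0.273·1000 / 22.2

54.1327 IBU


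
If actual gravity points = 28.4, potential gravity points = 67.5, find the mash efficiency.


efficiency = actual / potential × 100
efficiency = 28.4 / 67.5 × 100

42.0741 %


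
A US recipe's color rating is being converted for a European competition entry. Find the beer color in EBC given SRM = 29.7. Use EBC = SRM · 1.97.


EBC = 29.7 · 1.97

58.5090 EBC


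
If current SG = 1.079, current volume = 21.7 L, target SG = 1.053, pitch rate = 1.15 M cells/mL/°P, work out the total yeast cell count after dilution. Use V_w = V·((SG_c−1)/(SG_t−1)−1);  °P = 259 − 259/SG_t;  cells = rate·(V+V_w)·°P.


V_w = 21.7·((1.079−1)/(1.053−1)−1) = 10.6453
V_final = 21.7 + 10.6453 = 32.3453
°P = 259 − 259/1.053 = 13.0361
cells = 1.15·32.3453·13.0361

484.9043 billion cells


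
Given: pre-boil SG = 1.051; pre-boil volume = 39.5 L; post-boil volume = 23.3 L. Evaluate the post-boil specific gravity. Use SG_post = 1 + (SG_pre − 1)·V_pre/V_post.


pts_pre = (1.051 − 1)·1000 = 51.0000
pts_post = 51.0000·39.5/23.3 = 86.4592
SG_post = 1 + 86.4592/1000

1.0865


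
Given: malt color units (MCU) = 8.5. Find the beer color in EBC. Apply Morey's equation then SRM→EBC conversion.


SRM = 1.4922·MCU^0.6859;  EBC = SRM·1.97
SRM = 1.4922·8.5^0.6859 = 6.4761
EBC = 6.4761·1.97

12.7580 EBC


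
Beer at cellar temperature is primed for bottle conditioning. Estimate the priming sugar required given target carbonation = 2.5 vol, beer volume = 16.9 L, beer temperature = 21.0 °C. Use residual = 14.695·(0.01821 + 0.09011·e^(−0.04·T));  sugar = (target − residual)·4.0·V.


residual = 14.695·(0.01821 + 0.09011·e^(−0.04·21.0)) = 0.8393
sugar = (2.5 − 0.8393)·4.0·16.9

112.2665 g


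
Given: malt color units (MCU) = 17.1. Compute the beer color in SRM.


SRM = 1.4922 · MCU^0.6859
SRM = 1.4922 · 17.1^0.6859

10.4602 SRM


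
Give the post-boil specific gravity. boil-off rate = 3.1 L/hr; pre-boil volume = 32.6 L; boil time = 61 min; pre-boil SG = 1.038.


V_post = V_pre − rate·(t/60);  SG_post = 1 + (SG_pre−1)·V_pre/V_post
V_post = 32.6 − 3.1·(61/60) = 29.4483
SG_post = 1 + (1.038 − 1)·32.6/29.4483

1.0421


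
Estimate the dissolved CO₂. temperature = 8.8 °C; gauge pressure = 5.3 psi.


vols = (P + 14.695)·(0.01821 + 0.09011·e^(−0.04·T))
vols = (5.3 + 14.695)·(0.01821 + 0.09011·e^(−0.04·8.8))

1.6312 volumes


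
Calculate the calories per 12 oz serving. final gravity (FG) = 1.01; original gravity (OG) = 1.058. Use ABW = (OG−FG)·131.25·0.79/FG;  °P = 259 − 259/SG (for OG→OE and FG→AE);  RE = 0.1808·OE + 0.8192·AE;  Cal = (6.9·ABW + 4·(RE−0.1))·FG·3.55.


ABW = (1.058 − 1.01)·131.25·0.79/1.01 = 4.9277
OE = 259 − 259/1.058 = 14.1985 °P
AE = 259 − 259/1.01 = 2.5644 °P
RE = 0.1808·14.1985 + 0.8192·2.5644 = 4.6678 °P
Cal = (6.9·4.9277 + 4·(4.6678−0.1))·1.01·3.55

187.4231 kcal


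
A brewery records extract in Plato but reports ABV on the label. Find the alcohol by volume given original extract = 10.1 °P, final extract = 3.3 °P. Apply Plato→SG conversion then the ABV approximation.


SG = 259/(259 − P);  ABV = (OG − FG)·131.25
OG = 259/(259 − 10.1) = 1.0406
FG = 259/(259 − 3.3) = 1.0129
ABV = (1.0406 − 1.0129)·131.25

3.6321 % ABV


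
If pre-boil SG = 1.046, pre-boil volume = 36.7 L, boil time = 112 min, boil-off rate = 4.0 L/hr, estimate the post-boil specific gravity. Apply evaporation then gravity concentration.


V_post = V_pre − rate·(t/60);  SG_post = 1 + (SG_pre−1)·V_pre/V_post
V_post = 36.7 − 4.0·(112/60) = 29.2333
SG_post = 1 + (1.046 − 1)·36.7/29.2333

1.0577


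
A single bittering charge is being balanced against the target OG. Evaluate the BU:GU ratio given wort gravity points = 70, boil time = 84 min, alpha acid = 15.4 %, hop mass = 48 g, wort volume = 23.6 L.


U = 1.65·0.000125^(GP/1000)·(1−e^(−0.04t))/4.15;  IBU = (α/100)·m·U·1000/V;  BU:GU = IBU/GP
U = 1.65·0.000125^(70/1000)·(1−e^(−0.04·84))/4.15 = 0.2046
IBU = (15.4/100)·48·0.2046·1000/23.6 = 64.0790
BU:GU = 64.0790/70

0.9154


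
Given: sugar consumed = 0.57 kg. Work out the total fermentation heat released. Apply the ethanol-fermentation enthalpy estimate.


Q = m_sugar · 590 kJ/kg
Q = 0.57 · 590

336.3000 kJ


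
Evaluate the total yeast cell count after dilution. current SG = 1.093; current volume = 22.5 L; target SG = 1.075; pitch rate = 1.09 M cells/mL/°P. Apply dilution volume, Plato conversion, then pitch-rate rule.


V_w = V·((SG_c−1)/(SG_t−1)−1);  °P = 259 − 259/SG_t;  cells = rate·(V+V_w)·°P
V_w = 22.5·((1.093−1)/(1.075−1)−1) = 5.4000
V_final = 22.5 + 5.4000 = 27.9000
°P = 259 − 259/1.075 = 18.0698
cells = 1.09·27.9000·18.0698

549.5197 billion cells


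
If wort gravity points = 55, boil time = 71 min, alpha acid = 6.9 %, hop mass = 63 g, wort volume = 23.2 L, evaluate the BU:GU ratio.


U = 1.65·0.000125^(GP/1000)·(1−e^(−0.04t))/4.15;  IBU = (α/100)·m·U·1000/V;  BU:GU = IBU/GP
U = 1.65·0.000125^(55/1000)·(1−e^(−0.04·71))/4.15 = 0.2284
IBU = (6.9/100)·63·0.2284·1000/23.2 = 42.7880
BU:GU = 42.7880/55

0.7780


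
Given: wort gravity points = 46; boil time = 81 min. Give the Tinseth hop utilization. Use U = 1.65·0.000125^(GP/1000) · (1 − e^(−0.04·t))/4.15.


bigness = 1.65·0.000125^(46/1000) = 1.0913
boil_factor = (1 − e^(−0.04·81))/4.15 = 0.2315
U = 1.0913 · 0.2315

0.2527


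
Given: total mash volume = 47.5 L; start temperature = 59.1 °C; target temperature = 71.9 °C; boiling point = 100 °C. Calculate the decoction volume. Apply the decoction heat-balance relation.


V_dec = V_total·(T_target − T_start)/(T_boil − T_start)
V_dec = 47.5·(71.9 − 59.1)/(100 − 59.1)

14.8655 L


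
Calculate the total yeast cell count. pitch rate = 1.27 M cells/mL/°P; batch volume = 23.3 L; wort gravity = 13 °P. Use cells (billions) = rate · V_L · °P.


cells = 1.27 · 23.3 · 13

384.6830 billion cells


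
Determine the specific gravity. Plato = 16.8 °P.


SG = 259/(259 − P)
SG = 259/(259 − 16.8)

1.0694


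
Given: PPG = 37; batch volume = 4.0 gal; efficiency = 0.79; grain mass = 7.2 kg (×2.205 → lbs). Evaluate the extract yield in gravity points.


points = lbs × PPG × eff / vol
lbs = 7.2 × 2.205 = 15.8760
points = 15.8760 × 37 × 0.79 / 4.0

116.0139 points


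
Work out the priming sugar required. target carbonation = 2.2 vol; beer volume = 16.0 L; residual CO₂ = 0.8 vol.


sugar = (target − residual)·4.0·V
sugar = (2.2 − 0.8)·4.0·16.0

89.6000 g


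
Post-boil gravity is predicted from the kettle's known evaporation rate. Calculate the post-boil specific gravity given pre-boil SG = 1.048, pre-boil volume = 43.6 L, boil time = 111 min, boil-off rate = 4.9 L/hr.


V_post = V_pre − rate·(t/60);  SG_post = 1 + (SG_pre−1)·V_pre/V_post
V_post = 43.6 − 4.9·(111/60) = 34.5350
SG_post = 1 + (1.048 − 1)·43.6/34.5350

1.0606


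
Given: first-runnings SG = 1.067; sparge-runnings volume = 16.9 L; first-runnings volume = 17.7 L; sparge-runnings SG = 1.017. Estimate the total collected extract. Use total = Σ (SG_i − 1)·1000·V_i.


first = (1.067 − 1)·1000·17.7 = 1185.9000
sparge = (1.017 − 1)·1000·16.9 = 287.3000
total = 1185.9000 + 287.3000

1473.2000 gravity·L


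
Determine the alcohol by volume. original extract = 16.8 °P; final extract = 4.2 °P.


SG = 259/(259 − P);  ABV = (OG − FG)·131.25
OG = 259/(259 − 16.8) = 1.0694
FG = 259/(259 − 4.2) = 1.0165
ABV = (1.0694 − 1.0165)·131.25

6.9406 % ABV


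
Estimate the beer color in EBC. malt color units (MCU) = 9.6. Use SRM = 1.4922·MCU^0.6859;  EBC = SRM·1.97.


SRM = 1.4922·9.6^0.6859 = 7.0399
EBC = 7.0399·1.97

13.8686 EBC


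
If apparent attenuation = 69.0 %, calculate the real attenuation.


RA = AA · 0.8192
RA = 69.0 · 0.8192

56.5248 %


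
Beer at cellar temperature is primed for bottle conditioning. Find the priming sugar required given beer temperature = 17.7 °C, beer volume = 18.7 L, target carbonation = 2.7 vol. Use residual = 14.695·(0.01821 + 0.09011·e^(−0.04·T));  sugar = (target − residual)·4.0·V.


residual = 14.695·(0.01821 + 0.09011·e^(−0.04·17.7)) = 0.9199
sugar = (2.7 − 0.9199)·4.0·18.7

133.1501 g


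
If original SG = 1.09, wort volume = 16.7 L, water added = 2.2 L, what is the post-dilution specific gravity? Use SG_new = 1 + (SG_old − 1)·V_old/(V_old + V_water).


pts = (1.09 − 1)·1000·16.7/(16.7 + 2.2) = 79.5238
SG_new = 1 + 79.5238/1000

1.0795


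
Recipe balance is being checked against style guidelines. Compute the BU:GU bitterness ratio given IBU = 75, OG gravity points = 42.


BU:GU = IBU / OG_points
BU:GU = 75 / 42

1.7857


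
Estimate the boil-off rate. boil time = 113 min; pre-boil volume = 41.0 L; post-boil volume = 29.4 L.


rate = (V_pre − V_post) / (t_min/60)
rate = (41.0 − 29.4) / (113/60)

6.1593 L/hr


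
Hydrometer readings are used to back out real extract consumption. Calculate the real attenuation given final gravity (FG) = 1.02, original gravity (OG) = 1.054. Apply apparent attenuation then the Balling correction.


AA = (OG−FG)/(OG−1)·100;  RA = AA·0.8192
AA = (1.054 − 1.02)/(1.054 − 1)·100 = 62.9630
RA = 62.9630·0.8192

51.5793 %


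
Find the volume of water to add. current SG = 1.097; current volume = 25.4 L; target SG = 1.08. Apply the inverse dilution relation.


V_water = V·((SG_curr − 1)/(SG_target − 1) − 1)
V_water = 25.4·((1.097 − 1)/(1.08 − 1) − 1)

5.3975 L


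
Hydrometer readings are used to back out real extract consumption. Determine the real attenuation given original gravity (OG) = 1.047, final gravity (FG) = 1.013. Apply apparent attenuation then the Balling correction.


AA = (OG−FG)/(OG−1)·100;  RA = AA·0.8192
AA = (1.047 − 1.013)/(1.047 − 1)·100 = 72.3404
RA = 72.3404·0.8192

59.2613 %


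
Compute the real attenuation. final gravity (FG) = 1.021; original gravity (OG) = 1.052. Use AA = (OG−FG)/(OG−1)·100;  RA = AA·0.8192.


AA = (1.052 − 1.021)/(1.052 − 1)·100 = 59.6154
RA = 59.6154·0.8192

48.8369 %


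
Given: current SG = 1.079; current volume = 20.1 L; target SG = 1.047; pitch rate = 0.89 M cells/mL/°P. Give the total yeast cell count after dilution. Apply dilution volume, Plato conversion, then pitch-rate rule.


V_w = V·((SG_c−1)/(SG_t−1)−1);  °P = 259 − 259/SG_t;  cells = rate·(V+V_w)·°P
V_w = 20.1·((1.079−1)/(1.047−1)−1) = 13.6851
V_final = 20.1 + 13.6851 = 33.7851
°P = 259 − 259/1.047 = 11.6266
cells = 0.89·33.7851·11.6266

349.5958 billion cells


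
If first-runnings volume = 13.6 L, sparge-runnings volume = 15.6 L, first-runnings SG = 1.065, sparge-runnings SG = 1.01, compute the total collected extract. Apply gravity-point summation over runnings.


total = Σ (SG_i − 1)·1000·V_i
first = (1.065 − 1)·1000·13.6 = 884.0000
sparge = (1.01 − 1)·1000·15.6 = 156.0000
total = 884.0000 + 156.0000

1040.0000 gravity·L


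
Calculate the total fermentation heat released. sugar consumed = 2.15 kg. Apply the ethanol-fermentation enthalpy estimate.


Q = m_sugar · 590 kJ/kg
Q = 2.15 · 590

1268.5000 kJ


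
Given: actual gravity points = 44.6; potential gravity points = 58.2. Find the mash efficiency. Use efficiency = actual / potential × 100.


efficiency = 44.6 / 58.2 × 100

76.6323 %


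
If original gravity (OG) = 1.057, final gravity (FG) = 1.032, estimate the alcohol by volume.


ABV = (OG − FG) · 131.25
ABV = (1.057 − 1.032) · 131.25

3.2812 % ABV


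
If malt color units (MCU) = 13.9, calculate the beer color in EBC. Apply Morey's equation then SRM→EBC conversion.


SRM = 1.4922·MCU^0.6859;  EBC = SRM·1.97
SRM = 1.4922·13.9^0.6859 = 9.0745
EBC = 9.0745·1.97

17.8767 EBC


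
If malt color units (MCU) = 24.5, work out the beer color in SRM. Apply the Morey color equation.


SRM = 1.4922 · MCU^0.6859
SRM = 1.4922 · 24.5^0.6859

13.3862 SRM


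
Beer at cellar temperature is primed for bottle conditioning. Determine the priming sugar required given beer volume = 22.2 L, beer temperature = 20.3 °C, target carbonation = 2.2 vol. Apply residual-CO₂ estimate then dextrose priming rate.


residual = 14.695·(0.01821 + 0.09011·e^(−0.04·T));  sugar = (target − residual)·4.0·V
residual = 14.695·(0.01821 + 0.09011·e^(−0.04·20.3)) = 0.8555
sugar = (2.2 − 0.8555)·4.0·22.2

119.3929 g


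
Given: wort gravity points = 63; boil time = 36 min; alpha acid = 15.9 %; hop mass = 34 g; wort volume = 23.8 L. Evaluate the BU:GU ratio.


U = 1.65·0.000125^(GP/1000)·(1−e^(−0.04t))/4.15;  IBU = (α/100)·m·U·1000/V;  BU:GU = IBU/GP
U = 1.65·0.000125^(63/1000)·(1−e^(−0.04·36))/4.15 = 0.1722
IBU = (15.9/100)·34·0.1722·1000/23.8 = 39.1206
BU:GU = 39.1206/63

0.6210


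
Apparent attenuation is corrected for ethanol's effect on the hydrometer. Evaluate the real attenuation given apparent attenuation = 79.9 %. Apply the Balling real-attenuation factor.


RA = AA · 0.8192
RA = 79.9 · 0.8192

65.4541 %


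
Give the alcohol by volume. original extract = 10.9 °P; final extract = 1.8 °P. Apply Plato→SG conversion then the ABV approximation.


SG = 259/(259 − P);  ABV = (OG − FG)·131.25
OG = 259/(259 − 10.9) = 1.0439
FG = 259/(259 − 1.8) = 1.0070
ABV = (1.0439 − 1.0070)·131.25

4.8478 % ABV


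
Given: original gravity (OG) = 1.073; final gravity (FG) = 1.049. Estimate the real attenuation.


AA = (OG−FG)/(OG−1)·100;  RA = AA·0.8192
AA = (1.073 − 1.049)/(1.073 − 1)·100 = 32.8767
RA = 32.8767·0.8192

26.9326 %


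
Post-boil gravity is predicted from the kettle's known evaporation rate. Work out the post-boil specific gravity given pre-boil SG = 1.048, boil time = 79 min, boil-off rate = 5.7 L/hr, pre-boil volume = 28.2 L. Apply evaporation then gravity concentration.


V_post = V_pre − rate·(t/60);  SG_post = 1 + (SG_pre−1)·V_pre/V_post
V_post = 28.2 − 5.7·(79/60) = 20.6950
SG_post = 1 + (1.048 − 1)·28.2/20.6950

1.0654


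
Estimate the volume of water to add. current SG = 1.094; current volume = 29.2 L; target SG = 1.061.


V_water = V·((SG_curr − 1)/(SG_target − 1) − 1)
V_water = 29.2·((1.094 − 1)/(1.061 − 1) − 1)

15.7967 L


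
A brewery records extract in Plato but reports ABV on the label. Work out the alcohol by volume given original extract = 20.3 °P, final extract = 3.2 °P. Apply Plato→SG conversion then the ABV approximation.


SG = 259/(259 − P);  ABV = (OG − FG)·131.25
OG = 259/(259 − 20.3) = 1.0850
FG = 259/(259 − 3.2) = 1.0125
ABV = (1.0850 − 1.0125)·131.25

9.5201 % ABV


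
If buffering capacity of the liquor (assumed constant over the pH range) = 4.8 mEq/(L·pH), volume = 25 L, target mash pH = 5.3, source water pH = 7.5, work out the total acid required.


acid = buffering capacity · (pH_source − pH_target) · V
acid = 4.8 · (7.5 − 5.3) · 25

264.0000 mEq


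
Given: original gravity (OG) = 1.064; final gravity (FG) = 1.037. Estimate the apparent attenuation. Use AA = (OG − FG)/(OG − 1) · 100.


AA = (1.064 − 1.037)/(1.064 − 1) · 100

42.1875 %


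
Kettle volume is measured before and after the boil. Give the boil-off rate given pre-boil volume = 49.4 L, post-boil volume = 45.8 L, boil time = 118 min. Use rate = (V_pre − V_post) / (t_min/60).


rate = (49.4 − 45.8) / (118/60)

1.8305 L/hr


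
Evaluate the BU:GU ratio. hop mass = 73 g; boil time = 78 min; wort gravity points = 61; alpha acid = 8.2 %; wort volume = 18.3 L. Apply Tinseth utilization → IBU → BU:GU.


U = 1.65·0.000125^(GP/1000)·(1−e^(−0.04t))/4.15;  IBU = (α/100)·m·U·1000/V;  BU:GU = IBU/GP
U = 1.65·0.000125^(61/1000)·(1−e^(−0.04·78))/4.15 = 0.2197
IBU = (8.2/100)·73·0.2197·1000/18.3 = 71.8488
BU:GU = 71.8488/61

1.1778


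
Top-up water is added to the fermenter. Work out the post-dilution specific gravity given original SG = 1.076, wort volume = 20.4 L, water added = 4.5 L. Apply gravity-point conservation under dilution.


SG_new = 1 + (SG_old − 1)·V_old/(V_old + V_water)
pts = (1.076 − 1)·1000·20.4/(20.4 + 4.5) = 62.2651
SG_new = 1 + 62.2651/1000

1.0623


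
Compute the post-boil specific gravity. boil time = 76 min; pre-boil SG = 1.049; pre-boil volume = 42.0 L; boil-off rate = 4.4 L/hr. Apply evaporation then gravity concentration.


V_post = V_pre − rate·(t/60);  SG_post = 1 + (SG_pre−1)·V_pre/V_post
V_post = 42.0 − 4.4·(76/60) = 36.4267
SG_post = 1 + (1.049 − 1)·42.0/36.4267

1.0565


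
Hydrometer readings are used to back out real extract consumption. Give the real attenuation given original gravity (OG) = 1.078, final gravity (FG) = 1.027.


AA = (OG−FG)/(OG−1)·100;  RA = AA·0.8192
AA = (1.078 − 1.027)/(1.078 − 1)·100 = 65.3846
RA = 65.3846·0.8192

53.5631 %


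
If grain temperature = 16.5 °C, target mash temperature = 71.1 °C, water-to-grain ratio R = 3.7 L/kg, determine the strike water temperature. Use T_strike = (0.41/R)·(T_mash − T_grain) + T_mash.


T_strike = (0.41/3.7)·(71.1 − 16.5) + 71.1

77.1503 °C


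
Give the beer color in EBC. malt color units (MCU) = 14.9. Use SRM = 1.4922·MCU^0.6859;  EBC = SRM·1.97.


SRM = 1.4922·14.9^0.6859 = 9.5173
EBC = 9.5173·1.97

18.7492 EBC


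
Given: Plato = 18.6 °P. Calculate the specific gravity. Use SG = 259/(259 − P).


SG = 259/(259 − 18.6)

1.0774


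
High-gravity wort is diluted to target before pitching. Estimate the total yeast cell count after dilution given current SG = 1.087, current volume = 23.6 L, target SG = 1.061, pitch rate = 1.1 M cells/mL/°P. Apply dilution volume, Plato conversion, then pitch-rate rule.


V_w = V·((SG_c−1)/(SG_t−1)−1);  °P = 259 − 259/SG_t;  cells = rate·(V+V_w)·°P
V_w = 23.6·((1.087−1)/(1.061−1)−1) = 10.0590
V_final = 23.6 + 10.0590 = 33.6590
°P = 259 − 259/1.061 = 14.8907
cells = 1.1·33.6590·14.8907

551.3258 billion cells


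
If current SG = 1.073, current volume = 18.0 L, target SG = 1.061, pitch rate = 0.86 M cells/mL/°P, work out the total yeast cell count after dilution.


V_w = V·((SG_c−1)/(SG_t−1)−1);  °P = 259 − 259/SG_t;  cells = rate·(V+V_w)·°P
V_w = 18.0·((1.073−1)/(1.061−1)−1) = 3.5410
V_final = 18.0 + 3.5410 = 21.5410
°P = 259 − 259/1.061 = 14.8907
cells = 0.86·21.5410·14.8907

275.8533 billion cells


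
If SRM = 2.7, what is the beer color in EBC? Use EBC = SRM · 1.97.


EBC = 2.7 · 1.97

5.3190 EBC


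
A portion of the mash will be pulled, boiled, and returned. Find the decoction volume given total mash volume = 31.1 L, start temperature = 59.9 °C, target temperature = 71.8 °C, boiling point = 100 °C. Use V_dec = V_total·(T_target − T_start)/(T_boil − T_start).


V_dec = 31.1·(71.8 − 59.9)/(100 − 59.9)

9.2292 L


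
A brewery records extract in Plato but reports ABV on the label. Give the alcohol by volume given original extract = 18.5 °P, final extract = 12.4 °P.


SG = 259/(259 − P);  ABV = (OG − FG)·131.25
OG = 259/(259 − 18.5) = 1.0769
FG = 259/(259 − 12.4) = 1.0503
ABV = (1.0769 − 1.0503)·131.25

3.4964 % ABV


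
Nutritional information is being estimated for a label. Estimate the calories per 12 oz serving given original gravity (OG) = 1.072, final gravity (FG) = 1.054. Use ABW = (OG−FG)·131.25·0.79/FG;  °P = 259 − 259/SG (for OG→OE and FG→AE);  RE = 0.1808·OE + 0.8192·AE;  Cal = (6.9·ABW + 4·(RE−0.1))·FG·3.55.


ABW = (1.072 − 1.054)·131.25·0.79/1.054 = 1.7708
OE = 259 − 259/1.072 = 17.3955 °P
AE = 259 − 259/1.054 = 13.2694 °P
RE = 0.1808·17.3955 + 0.8192·13.2694 = 14.0154 °P
Cal = (6.9·1.7708 + 4·(14.0154−0.1))·1.054·3.55

253.9865 kcal


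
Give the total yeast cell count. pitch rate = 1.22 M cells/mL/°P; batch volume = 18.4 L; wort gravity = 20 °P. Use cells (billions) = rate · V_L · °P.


cells = 1.22 · 18.4 · 20

448.9600 billion cells


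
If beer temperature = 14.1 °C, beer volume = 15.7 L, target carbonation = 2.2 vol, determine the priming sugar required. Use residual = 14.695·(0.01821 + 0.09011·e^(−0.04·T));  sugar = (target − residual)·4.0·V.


residual = 14.695·(0.01821 + 0.09011·e^(−0.04·14.1)) = 1.0210
sugar = (2.2 − 1.0210)·4.0·15.7

74.0442 g


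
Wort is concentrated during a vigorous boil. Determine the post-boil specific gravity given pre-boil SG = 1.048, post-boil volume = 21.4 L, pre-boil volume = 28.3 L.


SG_post = 1 + (SG_pre − 1)·V_pre/V_post
pts_pre = (1.048 − 1)·1000 = 48.0000
pts_post = 48.0000·28.3/21.4 = 63.4766
SG_post = 1 + 63.4766/1000

1.0635


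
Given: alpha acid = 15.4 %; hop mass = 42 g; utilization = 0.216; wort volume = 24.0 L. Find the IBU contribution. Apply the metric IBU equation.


IBU = (α/100)·mass·U·1000 / V
IBU = (15.4/100)·42·0.216·1000 / 24.0

58.2120 IBU


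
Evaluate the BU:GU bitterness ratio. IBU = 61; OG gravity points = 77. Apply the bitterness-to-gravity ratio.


BU:GU = IBU / OG_points
BU:GU = 61 / 77

0.7922


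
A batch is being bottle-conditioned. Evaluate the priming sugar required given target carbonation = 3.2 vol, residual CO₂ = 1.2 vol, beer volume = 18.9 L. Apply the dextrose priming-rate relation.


sugar = (target − residual)·4.0·V
sugar = (3.2 − 1.2)·4.0·18.9

151.2000 g


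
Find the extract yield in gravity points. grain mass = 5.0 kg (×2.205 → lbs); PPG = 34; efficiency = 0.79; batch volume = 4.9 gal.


points = lbs × PPG × eff / vol
lbs = 5.0 × 2.205 = 11.0250
points = 11.0250 × 34 × 0.79 / 4.9

60.4350 points


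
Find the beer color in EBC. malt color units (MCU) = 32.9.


SRM = 1.4922·MCU^0.6859;  EBC = SRM·1.97
SRM = 1.4922·32.9^0.6859 = 16.3860
EBC = 16.3860·1.97

32.2803 EBC


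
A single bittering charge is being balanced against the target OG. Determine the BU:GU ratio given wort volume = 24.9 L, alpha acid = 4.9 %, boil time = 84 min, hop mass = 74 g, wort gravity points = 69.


U = 1.65·0.000125^(GP/1000)·(1−e^(−0.04t))/4.15;  IBU = (α/100)·m·U·1000/V;  BU:GU = IBU/GP
U = 1.65·0.000125^(69/1000)·(1−e^(−0.04·84))/4.15 = 0.2064
IBU = (4.9/100)·74·0.2064·1000/24.9 = 30.0606
BU:GU = 30.0606/69

0.4357


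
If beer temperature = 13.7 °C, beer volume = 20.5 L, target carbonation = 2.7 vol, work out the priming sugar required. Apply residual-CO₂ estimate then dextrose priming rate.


residual = 14.695·(0.01821 + 0.09011·e^(−0.04·T));  sugar = (target − residual)·4.0·V
residual = 14.695·(0.01821 + 0.09011·e^(−0.04·13.7)) = 1.0331
sugar = (2.7 − 1.0331)·4.0·20.5

136.6856 g


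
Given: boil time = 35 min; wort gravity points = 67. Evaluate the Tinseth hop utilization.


U = 1.65·0.000125^(GP/1000) · (1 − e^(−0.04·t))/4.15
bigness = 1.65·0.000125^(67/1000) = 0.9036
boil_factor = (1 − e^(−0.04·35))/4.15 = 0.1815
U = 0.9036 · 0.1815

0.1640


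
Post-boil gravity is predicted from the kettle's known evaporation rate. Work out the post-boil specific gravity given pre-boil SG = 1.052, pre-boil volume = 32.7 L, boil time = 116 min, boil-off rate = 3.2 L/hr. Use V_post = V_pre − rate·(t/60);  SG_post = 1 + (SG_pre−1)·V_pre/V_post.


V_post = 32.7 − 3.2·(116/60) = 26.5133
SG_post = 1 + (1.052 − 1)·32.7/26.5133

1.0641


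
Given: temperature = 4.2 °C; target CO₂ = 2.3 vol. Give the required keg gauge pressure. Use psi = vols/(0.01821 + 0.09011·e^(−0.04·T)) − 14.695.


psi = 2.3/(0.01821 + 0.09011·e^(−0.04·4.2)) − 14.695

9.6733 psi


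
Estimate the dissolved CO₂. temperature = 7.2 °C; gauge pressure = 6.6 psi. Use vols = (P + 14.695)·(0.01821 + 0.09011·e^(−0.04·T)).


vols = (6.6 + 14.695)·(0.01821 + 0.09011·e^(−0.04·7.2))

1.8265 volumes


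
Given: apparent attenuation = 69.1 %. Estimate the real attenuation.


RA = AA · 0.8192
RA = 69.1 · 0.8192

56.6067 %


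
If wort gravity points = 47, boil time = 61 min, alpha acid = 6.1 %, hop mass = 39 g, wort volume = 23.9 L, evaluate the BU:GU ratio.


U = 1.65·0.000125^(GP/1000)·(1−e^(−0.04t))/4.15;  IBU = (α/100)·m·U·1000/V;  BU:GU = IBU/GP
U = 1.65·0.000125^(47/1000)·(1−e^(−0.04·61))/4.15 = 0.2379
IBU = (6.1/100)·39·0.2379·1000/23.9 = 23.6800
BU:GU = 23.6800/47

0.5038


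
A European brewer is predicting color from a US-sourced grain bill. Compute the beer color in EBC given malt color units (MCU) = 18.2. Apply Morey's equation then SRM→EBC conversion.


SRM = 1.4922·MCU^0.6859;  EBC = SRM·1.97
SRM = 1.4922·18.2^0.6859 = 10.9172
EBC = 10.9172·1.97

21.5068 EBC


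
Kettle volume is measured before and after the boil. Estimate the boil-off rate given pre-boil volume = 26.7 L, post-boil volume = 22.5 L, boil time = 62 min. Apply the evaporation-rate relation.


rate = (V_pre − V_post) / (t_min/60)
rate = (26.7 − 22.5) / (62/60)

4.0645 L/hr


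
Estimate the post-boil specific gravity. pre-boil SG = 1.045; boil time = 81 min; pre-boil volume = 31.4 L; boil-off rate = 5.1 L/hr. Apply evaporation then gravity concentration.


V_post = V_pre − rate·(t/60);  SG_post = 1 + (SG_pre−1)·V_pre/V_post
V_post = 31.4 − 5.1·(81/60) = 24.5150
SG_post = 1 + (1.045 − 1)·31.4/24.5150

1.0576


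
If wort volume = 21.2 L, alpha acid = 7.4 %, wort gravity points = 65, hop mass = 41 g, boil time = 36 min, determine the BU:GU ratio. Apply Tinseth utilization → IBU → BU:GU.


U = 1.65·0.000125^(GP/1000)·(1−e^(−0.04t))/4.15;  IBU = (α/100)·m·U·1000/V;  BU:GU = IBU/GP
U = 1.65·0.000125^(65/1000)·(1−e^(−0.04·36))/4.15 = 0.1692
IBU = (7.4/100)·41·0.1692·1000/21.2 = 24.2092
BU:GU = 24.2092/65

0.3724


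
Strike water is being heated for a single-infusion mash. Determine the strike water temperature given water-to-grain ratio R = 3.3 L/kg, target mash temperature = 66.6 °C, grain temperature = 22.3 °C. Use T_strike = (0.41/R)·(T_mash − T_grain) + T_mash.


T_strike = (0.41/3.3)·(66.6 − 22.3) + 66.6

72.1039 °C


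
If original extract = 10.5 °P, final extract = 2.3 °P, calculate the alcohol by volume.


SG = 259/(259 − P);  ABV = (OG − FG)·131.25
OG = 259/(259 − 10.5) = 1.0423
FG = 259/(259 − 2.3) = 1.0090
ABV = (1.0423 − 1.0090)·131.25

4.3698 % ABV


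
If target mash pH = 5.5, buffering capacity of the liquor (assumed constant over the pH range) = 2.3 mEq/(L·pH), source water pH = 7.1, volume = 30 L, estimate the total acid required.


acid = buffering capacity · (pH_source − pH_target) · V
acid = 2.3 · (7.1 − 5.5) · 30

110.4000 mEq


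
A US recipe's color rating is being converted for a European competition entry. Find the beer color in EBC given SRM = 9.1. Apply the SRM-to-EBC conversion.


EBC = SRM · 1.97
EBC = 9.1 · 1.97

17.9270 EBC


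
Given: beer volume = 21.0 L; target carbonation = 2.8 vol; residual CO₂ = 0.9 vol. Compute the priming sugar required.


sugar = (target − residual)·4.0·V
sugar = (2.8 − 0.9)·4.0·21.0

159.6000 g


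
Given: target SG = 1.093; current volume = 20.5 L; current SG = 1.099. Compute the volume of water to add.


V_water = V·((SG_curr − 1)/(SG_target − 1) − 1)
V_water = 20.5·((1.099 − 1)/(1.093 − 1) − 1)

1.3226 L


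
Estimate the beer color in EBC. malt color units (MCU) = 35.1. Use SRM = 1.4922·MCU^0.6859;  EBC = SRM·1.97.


SRM = 1.4922·35.1^0.6859 = 17.1298
EBC = 17.1298·1.97

33.7458 EBC


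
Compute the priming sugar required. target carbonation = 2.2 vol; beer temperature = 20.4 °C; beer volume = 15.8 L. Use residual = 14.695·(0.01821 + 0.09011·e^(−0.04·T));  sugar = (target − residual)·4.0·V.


residual = 14.695·(0.01821 + 0.09011·e^(−0.04·20.4)) = 0.8531
sugar = (2.2 − 0.8531)·4.0·15.8

85.1217 g


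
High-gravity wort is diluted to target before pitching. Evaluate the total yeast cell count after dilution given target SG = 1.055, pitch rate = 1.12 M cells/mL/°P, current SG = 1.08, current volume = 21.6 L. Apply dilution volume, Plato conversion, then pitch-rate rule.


V_w = V·((SG_c−1)/(SG_t−1)−1);  °P = 259 − 259/SG_t;  cells = rate·(V+V_w)·°P
V_w = 21.6·((1.08−1)/(1.055−1)−1) = 9.8182
V_final = 21.6 + 9.8182 = 31.4182
°P = 259 − 259/1.055 = 13.5024
cells = 1.12·31.4182·13.5024

475.1263 billion cells


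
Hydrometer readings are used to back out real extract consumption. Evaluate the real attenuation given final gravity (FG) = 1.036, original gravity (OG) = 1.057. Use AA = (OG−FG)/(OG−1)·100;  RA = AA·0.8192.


AA = (1.057 − 1.036)/(1.057 − 1)·100 = 36.8421
RA = 36.8421·0.8192

30.1811 %


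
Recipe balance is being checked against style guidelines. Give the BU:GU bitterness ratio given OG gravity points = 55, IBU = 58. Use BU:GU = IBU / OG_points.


BU:GU = 58 / 55

1.0545


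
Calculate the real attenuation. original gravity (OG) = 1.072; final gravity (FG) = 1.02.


AA = (OG−FG)/(OG−1)·100;  RA = AA·0.8192
AA = (1.072 − 1.02)/(1.072 − 1)·100 = 72.2222
RA = 72.2222·0.8192

59.1644 %


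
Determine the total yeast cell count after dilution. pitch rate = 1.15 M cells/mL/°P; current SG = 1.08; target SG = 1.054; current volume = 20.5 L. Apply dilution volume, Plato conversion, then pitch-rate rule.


V_w = V·((SG_c−1)/(SG_t−1)−1);  °P = 259 − 259/SG_t;  cells = rate·(V+V_w)·°P
V_w = 20.5·((1.08−1)/(1.054−1)−1) = 9.8704
V_final = 20.5 + 9.8704 = 30.3704
°P = 259 − 259/1.054 = 13.2694
cells = 1.15·30.3704·13.2694

463.4478 billion cells


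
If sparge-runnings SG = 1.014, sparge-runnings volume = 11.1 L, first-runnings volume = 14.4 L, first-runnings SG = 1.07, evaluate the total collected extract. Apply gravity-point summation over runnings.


total = Σ (SG_i − 1)·1000·V_i
first = (1.07 − 1)·1000·14.4 = 1008.0000
sparge = (1.014 − 1)·1000·11.1 = 155.4000
total = 1008.0000 + 155.4000

1163.4000 gravity·L


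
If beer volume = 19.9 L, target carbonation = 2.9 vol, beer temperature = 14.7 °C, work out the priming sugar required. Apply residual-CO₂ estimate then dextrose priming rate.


residual = 14.695·(0.01821 + 0.09011·e^(−0.04·T));  sugar = (target − residual)·4.0·V
residual = 14.695·(0.01821 + 0.09011·e^(−0.04·14.7)) = 1.0031
sugar = (2.9 − 1.0031)·4.0·19.9

150.9943 g


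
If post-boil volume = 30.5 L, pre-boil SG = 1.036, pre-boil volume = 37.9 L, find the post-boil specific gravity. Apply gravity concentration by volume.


SG_post = 1 + (SG_pre − 1)·V_pre/V_post
pts_pre = (1.036 − 1)·1000 = 36.0000
pts_post = 36.0000·37.9/30.5 = 44.7344
SG_post = 1 + 44.7344/1000

1.0447


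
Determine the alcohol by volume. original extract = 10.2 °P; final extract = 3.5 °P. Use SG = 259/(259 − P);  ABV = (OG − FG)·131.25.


OG = 259/(259 − 10.2) = 1.0410
FG = 259/(259 − 3.5) = 1.0137
ABV = (1.0410 − 1.0137)·131.25

3.5829 % ABV


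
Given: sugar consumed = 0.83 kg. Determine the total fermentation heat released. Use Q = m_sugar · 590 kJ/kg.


Q = 0.83 · 590

489.7000 kJ


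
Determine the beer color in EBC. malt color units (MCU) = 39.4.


SRM = 1.4922·MCU^0.6859;  EBC = SRM·1.97
SRM = 1.4922·39.4^0.6859 = 18.5429
EBC = 18.5429·1.97

36.5295 EBC
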